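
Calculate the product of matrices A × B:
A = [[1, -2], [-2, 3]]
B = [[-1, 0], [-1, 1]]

Matrix multiplication:
C[0][0] = 1×-1 + -2×-1 = 1
C[0][1] = 1×0 + -2×1 = -2
C[1][0] = -2×-1 + 3×-1 = -1
C[1][1] = -2×0 + 3×1 = 3
Result: [[1, -2], [-1, 3]]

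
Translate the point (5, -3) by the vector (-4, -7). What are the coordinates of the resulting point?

Translation by (-4, -7) (homogeneous matrix [[1, 0, -4], [0, 1, -7], [0, 0, 1]]):
x' = 5 + -4 = 1
y' = -3 + -7 = -10
Result: (1, -10)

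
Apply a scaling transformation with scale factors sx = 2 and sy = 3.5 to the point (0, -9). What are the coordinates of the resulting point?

Scaling matrix:
[[2, 0], [0, 3.50]]
Result: (0 × 2, -9 × 3.5) = (0, -31.5)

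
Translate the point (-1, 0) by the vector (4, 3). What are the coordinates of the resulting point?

Translation by (4, 3) (homogeneous matrix [[1, 0, 4], [0, 1, 3], [0, 0, 1]]):
x' = -1 + 4 = 3
y' = 0 + 3 = 3
Result: (3, 3)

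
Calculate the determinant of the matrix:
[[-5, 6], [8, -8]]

For a 2×2 matrix [[a, b], [c, d]], det = ad - bc
det = (-5)(-8) - (6)(8) = 40 - 48 = -8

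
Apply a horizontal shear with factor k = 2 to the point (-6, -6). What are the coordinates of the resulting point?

Shear matrix for horizontal shear with factor k = 2:
[[1, 2], [0, 1]]
Result: (-6, -6) → (-18, -6)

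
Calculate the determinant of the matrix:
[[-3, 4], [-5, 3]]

For a 2×2 matrix [[a, b], [c, d]], det = ad - bc
det = (-3)(3) - (4)(-5) = -9 - -20 = 11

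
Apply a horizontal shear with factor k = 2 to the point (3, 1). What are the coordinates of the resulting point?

Shear matrix for horizontal shear with factor k = 2:
[[1, 2], [0, 1]]
Result: (3, 1) → (5, 1)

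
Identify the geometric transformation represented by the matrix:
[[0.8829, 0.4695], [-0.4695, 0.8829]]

This matrix represents: rotation by 332° counterclockwise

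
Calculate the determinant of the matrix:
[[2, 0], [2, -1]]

For a 2×2 matrix [[a, b], [c, d]], det = ad - bc
det = (2)(-1) - (0)(2) = -2 - 0 = -2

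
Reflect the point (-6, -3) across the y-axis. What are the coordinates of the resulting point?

Reflection across y-axis: (-6, -3) → (6, -3)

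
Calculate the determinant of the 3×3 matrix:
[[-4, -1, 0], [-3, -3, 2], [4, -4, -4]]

Expansion along first row:
det = -4·det([[-3,2],[-4,-4]]) - -1·det([[-3,2],[4,-4]]) + 0·det([[-3,-3],[4,-4]])
    = -4·(-3·-4 - 2·-4) - -1·(-3·-4 - 2·4) + 0·(-3·-4 - -3·4)
    = -4·20 - -1·4 + 0·24
    = -80 + 4 + 0 = -76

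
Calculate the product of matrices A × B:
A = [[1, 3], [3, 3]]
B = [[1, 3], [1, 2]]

Matrix multiplication:
C[0][0] = 1×1 + 3×1 = 4
C[0][1] = 1×3 + 3×2 = 9
C[1][0] = 3×1 + 3×1 = 6
C[1][1] = 3×3 + 3×2 = 15
Result: [[4, 9], [6, 15]]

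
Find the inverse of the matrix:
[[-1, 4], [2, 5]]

For [[a,b],[c,d]], inverse = (1/det)·[[d,-b],[-c,a]]
det = (-1)(5) - (4)(2) = -5 - 8 = -13
Inverse = (1/-13)·[[5, -4], [-2, -1]]
= [[-5/13, 4/13], [2/13, 1/13]]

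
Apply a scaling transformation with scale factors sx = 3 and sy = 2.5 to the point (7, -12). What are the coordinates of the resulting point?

Scaling matrix:
[[3, 0], [0, 2.50]]
Result: (7 × 3, -12 × 2.5) = (21, -30)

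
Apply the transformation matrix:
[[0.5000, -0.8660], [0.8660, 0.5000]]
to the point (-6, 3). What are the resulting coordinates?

Matrix multiplication:
[[0.5000, -0.8660], [0.8660, 0.5000]] × [-6, 3]ᵀ
= [(0.5000)(-6) + (-0.8660)(3), (0.8660)(-6) + (0.5000)(3)]ᵀ
= [-5.5980, -3.6960]ᵀ
Result: (-5.5980, -3.6960)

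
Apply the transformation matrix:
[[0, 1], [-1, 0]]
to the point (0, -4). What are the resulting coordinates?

Matrix multiplication:
[[0, 1], [-1, 0]] × [0, -4]ᵀ
= [(0)(0) + (1)(-4), (-1)(0) + (0)(-4)]ᵀ
= [-4, 0]ᵀ
Result: (-4, 0)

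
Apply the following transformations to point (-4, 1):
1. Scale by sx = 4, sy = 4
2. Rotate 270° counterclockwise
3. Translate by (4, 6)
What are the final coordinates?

Step 1: Scale → (-16, 4)
Step 2: Rotate 270° → (4, 16)
Step 3: Translate → (8, 22)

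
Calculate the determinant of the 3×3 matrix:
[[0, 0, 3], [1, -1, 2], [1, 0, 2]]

Expansion along first row:
det = 0·det([[-1,2],[0,2]]) - 0·det([[1,2],[1,2]]) + 3·det([[1,-1],[1,0]])
    = 0·(-1·2 - 2·0) - 0·(1·2 - 2·1) + 3·(1·0 - -1·1)
    = 0·-2 - 0·0 + 3·1
    = 0 + 0 + 3 = 3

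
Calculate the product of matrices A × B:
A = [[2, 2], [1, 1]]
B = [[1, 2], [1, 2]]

Matrix multiplication:
C[0][0] = 2×1 + 2×1 = 4
C[0][1] = 2×2 + 2×2 = 8
C[1][0] = 1×1 + 1×1 = 2
C[1][1] = 1×2 + 1×2 = 4
Result: [[4, 8], [2, 4]]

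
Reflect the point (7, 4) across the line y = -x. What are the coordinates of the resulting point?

Reflection across line y = -x: (7, 4) → (-4, -7)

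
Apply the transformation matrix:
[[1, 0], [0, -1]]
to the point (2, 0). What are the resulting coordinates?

Matrix multiplication:
[[1, 0], [0, -1]] × [2, 0]ᵀ
= [(1)(2) + (0)(0), (0)(2) + (-1)(0)]ᵀ
= [2, 0]ᵀ
Result: (2, 0)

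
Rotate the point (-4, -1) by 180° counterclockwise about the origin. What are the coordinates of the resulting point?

Rotation matrix for 180°: [[cos 180°, -sin 180°], [sin 180°, cos 180°]] = [[-1, 0], [0, -1]]
[[-1, 0], [0, -1]] × [-4, -1]ᵀ = [4, 1]ᵀ
Result: (4, 1)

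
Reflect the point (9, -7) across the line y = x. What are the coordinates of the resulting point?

Reflection across line y = x: (9, -7) → (-7, 9)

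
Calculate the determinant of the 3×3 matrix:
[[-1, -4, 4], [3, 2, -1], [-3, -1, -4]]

Expansion along first row:
det = -1·det([[2,-1],[-1,-4]]) - -4·det([[3,-1],[-3,-4]]) + 4·det([[3,2],[-3,-1]])
    = -1·(2·-4 - -1·-1) - -4·(3·-4 - -1·-3) + 4·(3·-1 - 2·-3)
    = -1·-9 - -4·-15 + 4·3
    = 9 + -60 + 12 = -39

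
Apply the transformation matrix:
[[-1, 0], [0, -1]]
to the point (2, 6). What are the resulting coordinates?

Matrix multiplication:
[[-1, 0], [0, -1]] × [2, 6]ᵀ
= [(-1)(2) + (0)(6), (0)(2) + (-1)(6)]ᵀ
= [-2, -6]ᵀ
Result: (-2, -6)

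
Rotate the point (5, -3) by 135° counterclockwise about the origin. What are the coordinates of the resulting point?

Rotation matrix for 135°: [[cos 135°, -sin 135°], [sin 135°, cos 135°]] ≈ [[-0.707107, -0.707107], [0.707107, -0.707107]]
[[-0.707107, -0.707107], [0.707107, -0.707107]] × [5, -3]ᵀ ≈ [-1.4142, 5.6569]ᵀ
Result: (-1.4142, 5.6569)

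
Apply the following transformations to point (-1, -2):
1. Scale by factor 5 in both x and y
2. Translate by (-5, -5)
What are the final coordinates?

Step 1: Scale (-1, -2) by 5 → (-5, -10)
Step 2: Translate by (-5, -5) → (-10, -15)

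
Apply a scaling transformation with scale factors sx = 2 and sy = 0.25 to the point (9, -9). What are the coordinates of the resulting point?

Scaling matrix:
[[2, 0], [0, 0.25]]
Result: (9 × 2, -9 × 0.25) = (18, -2.25)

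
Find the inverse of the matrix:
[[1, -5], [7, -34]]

For [[a,b],[c,d]], inverse = (1/det)·[[d,-b],[-c,a]]
det = (1)(-34) - (-5)(7) = -34 - -35 = 1
Inverse = [[-34, 5], [-7, 1]]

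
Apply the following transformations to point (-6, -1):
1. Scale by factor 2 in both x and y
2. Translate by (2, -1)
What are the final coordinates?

Step 1: Scale (-6, -1) by 2 → (-12, -2)
Step 2: Translate by (2, -1) → (-10, -3)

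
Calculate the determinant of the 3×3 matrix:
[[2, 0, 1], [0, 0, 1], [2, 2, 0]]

Expansion along first row:
det = 2·det([[0,1],[2,0]]) - 0·det([[0,1],[2,0]]) + 1·det([[0,0],[2,2]])
    = 2·(0·0 - 1·2) - 0·(0·0 - 1·2) + 1·(0·2 - 0·2)
    = 2·-2 - 0·-2 + 1·0
    = -4 + 0 + 0 = -4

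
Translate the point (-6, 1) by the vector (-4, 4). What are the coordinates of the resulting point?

Translation by (-4, 4) (homogeneous matrix [[1, 0, -4], [0, 1, 4], [0, 0, 1]]):
x' = -6 + -4 = -10
y' = 1 + 4 = 5
Result: (-10, 5)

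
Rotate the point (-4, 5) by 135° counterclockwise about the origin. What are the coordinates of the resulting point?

Rotation matrix for 135°: [[cos 135°, -sin 135°], [sin 135°, cos 135°]] ≈ [[-0.707107, -0.707107], [0.707107, -0.707107]]
[[-0.707107, -0.707107], [0.707107, -0.707107]] × [-4, 5]ᵀ ≈ [-0.7071, -6.3640]ᵀ
Result: (-0.7071, -6.3640)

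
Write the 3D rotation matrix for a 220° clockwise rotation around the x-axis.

Rotation matrix for clockwise 220° around x-axis:
A clockwise rotation by 220° is a counterclockwise rotation by -220°.
cos(-220°) = -0.7660, sin(-220°) = 0.6428
Result: [[1, 0, 0], [0, -0.7660, -0.6428], [0, 0.6428, -0.7660]]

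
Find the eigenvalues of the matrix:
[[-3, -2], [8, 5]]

Characteristic equation: det(A - λI) = 0
λ² - (trace)λ + (det) = 0
trace = -3 + 5 = 2, det = (-3)(5) - (-2)(8) = 1
λ² - (2)λ + (1) = 0
λ = (2 ± √((2)² - 4·(1))) / 2 = (2 ± √0) / 2
Solving: λ = 1, 1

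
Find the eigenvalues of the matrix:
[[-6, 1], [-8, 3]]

Characteristic equation: det(A - λI) = 0
λ² - (trace)λ + (det) = 0
trace = -6 + 3 = -3, det = (-6)(3) - (1)(-8) = -10
λ² - (-3)λ + (-10) = 0
λ = (-3 ± √((-3)² - 4·(-10))) / 2 = (-3 ± √49) / 2
Solving: λ = -5, 2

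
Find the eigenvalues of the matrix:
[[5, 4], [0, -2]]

Characteristic equation: det(A - λI) = 0
λ² - (trace)λ + (det) = 0
trace = 5 + -2 = 3, det = (5)(-2) - (4)(0) = -10
λ² - (3)λ + (-10) = 0
λ = (3 ± √((3)² - 4·(-10))) / 2 = (3 ± √49) / 2
Solving: λ = -2, 5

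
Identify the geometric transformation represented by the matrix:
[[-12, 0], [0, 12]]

This matrix represents: non-uniform scaling by sx = -12, sy = 12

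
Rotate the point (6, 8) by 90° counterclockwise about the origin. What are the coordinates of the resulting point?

Rotation matrix for 90°: [[cos 90°, -sin 90°], [sin 90°, cos 90°]] = [[0, -1], [1, 0]]
[[0, -1], [1, 0]] × [6, 8]ᵀ = [-8, 6]ᵀ
Result: (-8, 6)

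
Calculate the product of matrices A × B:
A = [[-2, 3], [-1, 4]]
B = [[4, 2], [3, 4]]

Matrix multiplication:
C[0][0] = -2×4 + 3×3 = 1
C[0][1] = -2×2 + 3×4 = 8
C[1][0] = -1×4 + 4×3 = 8
C[1][1] = -1×2 + 4×4 = 14
Result: [[1, 8], [8, 14]]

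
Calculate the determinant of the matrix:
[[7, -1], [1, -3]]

For a 2×2 matrix [[a, b], [c, d]], det = ad - bc
det = (7)(-3) - (-1)(1) = -21 - -1 = -20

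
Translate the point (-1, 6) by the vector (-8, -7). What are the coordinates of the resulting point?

Translation by (-8, -7) (homogeneous matrix [[1, 0, -8], [0, 1, -7], [0, 0, 1]]):
x' = -1 + -8 = -9
y' = 6 + -7 = -1
Result: (-9, -1)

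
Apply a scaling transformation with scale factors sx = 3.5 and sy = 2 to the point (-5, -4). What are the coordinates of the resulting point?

Scaling matrix:
[[3.50, 0], [0, 2]]
Result: (-5 × 3.5, -4 × 2) = (-17.5, -8)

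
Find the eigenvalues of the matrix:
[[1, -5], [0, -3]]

Characteristic equation: det(A - λI) = 0
λ² - (trace)λ + (det) = 0
trace = 1 + -3 = -2, det = (1)(-3) - (-5)(0) = -3
λ² - (-2)λ + (-3) = 0
λ = (-2 ± √((-2)² - 4·(-3))) / 2 = (-2 ± √16) / 2
Solving: λ = -3, 1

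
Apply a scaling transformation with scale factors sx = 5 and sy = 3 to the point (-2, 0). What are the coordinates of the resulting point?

Scaling matrix:
[[5, 0], [0, 3]]
Result: (-2 × 5, 0 × 3) = (-10, 0)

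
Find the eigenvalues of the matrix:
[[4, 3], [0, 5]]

Characteristic equation: det(A - λI) = 0
λ² - (trace)λ + (det) = 0
trace = 4 + 5 = 9, det = (4)(5) - (3)(0) = 20
λ² - (9)λ + (20) = 0
λ = (9 ± √((9)² - 4·(20))) / 2 = (9 ± √1) / 2
Solving: λ = 4, 5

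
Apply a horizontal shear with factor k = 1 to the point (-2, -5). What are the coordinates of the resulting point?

Shear matrix for horizontal shear with factor k = 1:
[[1, 1], [0, 1]]
Result: (-2, -5) → (-7, -5)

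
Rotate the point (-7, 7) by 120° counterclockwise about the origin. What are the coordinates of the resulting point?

Rotation matrix for 120°: [[cos 120°, -sin 120°], [sin 120°, cos 120°]] ≈ [[-0.500000, -0.866025], [0.866025, -0.500000]]
[[-0.500000, -0.866025], [0.866025, -0.500000]] × [-7, 7]ᵀ ≈ [-2.5622, -9.5622]ᵀ
Result: (-2.5622, -9.5622)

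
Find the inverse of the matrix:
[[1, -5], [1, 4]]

For [[a,b],[c,d]], inverse = (1/det)·[[d,-b],[-c,a]]
det = (1)(4) - (-5)(1) = 4 - -5 = 9
Inverse = (1/9)·[[4, 5], [-1, 1]]
= [[4/9, 5/9], [-1/9, 1/9]]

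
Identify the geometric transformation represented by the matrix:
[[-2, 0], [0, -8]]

This matrix represents: non-uniform scaling by sx = -2, sy = -8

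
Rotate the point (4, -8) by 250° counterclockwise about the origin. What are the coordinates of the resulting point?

Rotation matrix for 250°: [[cos 250°, -sin 250°], [sin 250°, cos 250°]] ≈ [[-0.342020, 0.939693], [-0.939693, -0.342020]]
[[-0.342020, 0.939693], [-0.939693, -0.342020]] × [4, -8]ᵀ ≈ [-8.8856, -1.0226]ᵀ
Result: (-8.8856, -1.0226)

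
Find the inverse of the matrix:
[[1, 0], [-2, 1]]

For [[a,b],[c,d]], inverse = (1/det)·[[d,-b],[-c,a]]
det = (1)(1) - (0)(-2) = 1 - 0 = 1
Inverse = [[1, 0], [2, 1]]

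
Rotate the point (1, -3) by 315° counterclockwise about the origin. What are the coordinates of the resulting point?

Rotation matrix for 315°: [[cos 315°, -sin 315°], [sin 315°, cos 315°]] ≈ [[0.707107, 0.707107], [-0.707107, 0.707107]]
[[0.707107, 0.707107], [-0.707107, 0.707107]] × [1, -3]ᵀ ≈ [-1.4142, -2.8284]ᵀ
Result: (-1.4142, -2.8284)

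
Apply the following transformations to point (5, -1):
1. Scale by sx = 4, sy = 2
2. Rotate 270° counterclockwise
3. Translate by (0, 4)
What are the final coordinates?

Step 1: Scale → (20, -2)
Step 2: Rotate 270° → (-2, -20)
Step 3: Translate → (-2, -16)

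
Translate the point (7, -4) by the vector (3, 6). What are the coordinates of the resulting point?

Translation by (3, 6) (homogeneous matrix [[1, 0, 3], [0, 1, 6], [0, 0, 1]]):
x' = 7 + 3 = 10
y' = -4 + 6 = 2
Result: (10, 2)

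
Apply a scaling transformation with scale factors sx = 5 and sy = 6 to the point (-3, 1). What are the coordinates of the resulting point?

Scaling matrix:
[[5, 0], [0, 6]]
Result: (-3 × 5, 1 × 6) = (-15, 6)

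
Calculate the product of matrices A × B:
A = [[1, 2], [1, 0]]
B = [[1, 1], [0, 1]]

Matrix multiplication:
C[0][0] = 1×1 + 2×0 = 1
C[0][1] = 1×1 + 2×1 = 3
C[1][0] = 1×1 + 0×0 = 1
C[1][1] = 1×1 + 0×1 = 1
Result: [[1, 3], [1, 1]]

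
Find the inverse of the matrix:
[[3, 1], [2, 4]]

For [[a,b],[c,d]], inverse = (1/det)·[[d,-b],[-c,a]]
det = (3)(4) - (1)(2) = 12 - 2 = 10
Inverse = (1/10)·[[4, -1], [-2, 3]]
= [[2/5, -1/10], [-1/5, 3/10]]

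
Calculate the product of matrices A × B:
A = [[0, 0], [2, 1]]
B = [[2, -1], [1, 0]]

Matrix multiplication:
C[0][0] = 0×2 + 0×1 = 0
C[0][1] = 0×-1 + 0×0 = 0
C[1][0] = 2×2 + 1×1 = 5
C[1][1] = 2×-1 + 1×0 = -2
Result: [[0, 0], [5, -2]]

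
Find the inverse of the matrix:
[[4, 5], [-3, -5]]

For [[a,b],[c,d]], inverse = (1/det)·[[d,-b],[-c,a]]
det = (4)(-5) - (5)(-3) = -20 - -15 = -5
Inverse = (1/-5)·[[-5, -5], [3, 4]]
= [[1, 1], [-3/5, -4/5]]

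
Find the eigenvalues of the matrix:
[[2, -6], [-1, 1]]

Characteristic equation: det(A - λI) = 0
λ² - (trace)λ + (det) = 0
trace = 2 + 1 = 3, det = (2)(1) - (-6)(-1) = -4
λ² - (3)λ + (-4) = 0
λ = (3 ± √((3)² - 4·(-4))) / 2 = (3 ± √25) / 2
Solving: λ = -1, 4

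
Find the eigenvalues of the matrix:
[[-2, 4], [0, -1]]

Characteristic equation: det(A - λI) = 0
λ² - (trace)λ + (det) = 0
trace = -2 + -1 = -3, det = (-2)(-1) - (4)(0) = 2
λ² - (-3)λ + (2) = 0
λ = (-3 ± √((-3)² - 4·(2))) / 2 = (-3 ± √1) / 2
Solving: λ = -2, -1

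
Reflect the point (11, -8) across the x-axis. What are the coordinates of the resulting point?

Reflection across x-axis: (11, -8) → (11, 8)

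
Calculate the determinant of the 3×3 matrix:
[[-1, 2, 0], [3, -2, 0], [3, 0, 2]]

Expansion along first row:
det = -1·det([[-2,0],[0,2]]) - 2·det([[3,0],[3,2]]) + 0·det([[3,-2],[3,0]])
    = -1·(-2·2 - 0·0) - 2·(3·2 - 0·3) + 0·(3·0 - -2·3)
    = -1·-4 - 2·6 + 0·6
    = 4 + -12 + 0 = -8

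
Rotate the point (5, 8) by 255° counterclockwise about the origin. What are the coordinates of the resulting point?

Rotation matrix for 255°: [[cos 255°, -sin 255°], [sin 255°, cos 255°]] ≈ [[-0.258819, 0.965926], [-0.965926, -0.258819]]
[[-0.258819, 0.965926], [-0.965926, -0.258819]] × [5, 8]ᵀ ≈ [6.4333, -6.9002]ᵀ
Result: (6.4333, -6.9002)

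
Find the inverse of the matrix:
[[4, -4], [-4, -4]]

For [[a,b],[c,d]], inverse = (1/det)·[[d,-b],[-c,a]]
det = (4)(-4) - (-4)(-4) = -16 - 16 = -32
Inverse = (1/-32)·[[-4, 4], [4, 4]]
= [[1/8, -1/8], [-1/8, -1/8]]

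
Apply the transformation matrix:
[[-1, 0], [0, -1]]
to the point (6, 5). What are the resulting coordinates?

Matrix multiplication:
[[-1, 0], [0, -1]] × [6, 5]ᵀ
= [(-1)(6) + (0)(5), (0)(6) + (-1)(5)]ᵀ
= [-6, -5]ᵀ
Result: (-6, -5)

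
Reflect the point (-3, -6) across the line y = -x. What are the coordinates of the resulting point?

Reflection across line y = -x: (-3, -6) → (6, 3)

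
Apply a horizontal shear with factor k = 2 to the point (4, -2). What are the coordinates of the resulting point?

Shear matrix for horizontal shear with factor k = 2:
[[1, 2], [0, 1]]
Result: (4, -2) → (0, -2)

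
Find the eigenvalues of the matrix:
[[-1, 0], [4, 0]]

Characteristic equation: det(A - λI) = 0
λ² - (trace)λ + (det) = 0
trace = -1 + 0 = -1, det = (-1)(0) - (0)(4) = 0
λ² - (-1)λ + (0) = 0
λ = (-1 ± √((-1)² - 4·(0))) / 2 = (-1 ± √1) / 2
Solving: λ = -1, 0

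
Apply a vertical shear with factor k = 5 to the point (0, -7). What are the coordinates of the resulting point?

Shear matrix for vertical shear with factor k = 5:
[[1, 0], [5, 1]]
Result: (0, -7) → (0, -7)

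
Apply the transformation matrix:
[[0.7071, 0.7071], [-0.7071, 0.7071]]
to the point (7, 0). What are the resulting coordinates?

Matrix multiplication:
[[0.7071, 0.7071], [-0.7071, 0.7071]] × [7, 0]ᵀ
= [(0.7071)(7) + (0.7071)(0), (-0.7071)(7) + (0.7071)(0)]ᵀ
= [4.9497, -4.9497]ᵀ
Result: (4.9497, -4.9497)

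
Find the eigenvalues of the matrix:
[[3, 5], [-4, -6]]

Characteristic equation: det(A - λI) = 0
λ² - (trace)λ + (det) = 0
trace = 3 + -6 = -3, det = (3)(-6) - (5)(-4) = 2
λ² - (-3)λ + (2) = 0
λ = (-3 ± √((-3)² - 4·(2))) / 2 = (-3 ± √1) / 2
Solving: λ = -2, -1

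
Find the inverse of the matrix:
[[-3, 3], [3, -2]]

For [[a,b],[c,d]], inverse = (1/det)·[[d,-b],[-c,a]]
det = (-3)(-2) - (3)(3) = 6 - 9 = -3
Inverse = (1/-3)·[[-2, -3], [-3, -3]]
= [[2/3, 1], [1, 1]]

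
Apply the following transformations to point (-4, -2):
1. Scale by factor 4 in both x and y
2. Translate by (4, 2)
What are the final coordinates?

Step 1: Scale (-4, -2) by 4 → (-16, -8)
Step 2: Translate by (4, 2) → (-12, -6)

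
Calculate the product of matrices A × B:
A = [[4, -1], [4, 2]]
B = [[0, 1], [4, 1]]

Matrix multiplication:
C[0][0] = 4×0 + -1×4 = -4
C[0][1] = 4×1 + -1×1 = 3
C[1][0] = 4×0 + 2×4 = 8
C[1][1] = 4×1 + 2×1 = 6
Result: [[-4, 3], [8, 6]]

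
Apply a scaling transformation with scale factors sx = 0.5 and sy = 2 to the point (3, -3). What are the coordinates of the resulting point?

Scaling matrix:
[[0.50, 0], [0, 2]]
Result: (3 × 0.5, -3 × 2) = (1.5, -6)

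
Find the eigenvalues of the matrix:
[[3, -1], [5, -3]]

Characteristic equation: det(A - λI) = 0
λ² - (trace)λ + (det) = 0
trace = 3 + -3 = 0, det = (3)(-3) - (-1)(5) = -4
λ² - (0)λ + (-4) = 0
λ = (0 ± √((0)² - 4·(-4))) / 2 = (0 ± √16) / 2
Solving: λ = -2, 2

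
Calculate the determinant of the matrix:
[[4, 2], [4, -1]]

For a 2×2 matrix [[a, b], [c, d]], det = ad - bc
det = (4)(-1) - (2)(4) = -4 - 8 = -12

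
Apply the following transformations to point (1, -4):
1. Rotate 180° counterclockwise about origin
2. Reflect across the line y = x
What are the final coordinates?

Step 1: Rotate 180° → (-1, 4)
Step 2: Reflect across line y = x → (4, -1)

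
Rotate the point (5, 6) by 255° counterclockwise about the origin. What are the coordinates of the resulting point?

Rotation matrix for 255°: [[cos 255°, -sin 255°], [sin 255°, cos 255°]] ≈ [[-0.258819, 0.965926], [-0.965926, -0.258819]]
[[-0.258819, 0.965926], [-0.965926, -0.258819]] × [5, 6]ᵀ ≈ [4.5015, -6.3825]ᵀ
Result: (4.5015, -6.3825)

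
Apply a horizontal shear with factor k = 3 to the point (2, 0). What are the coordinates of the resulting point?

Shear matrix for horizontal shear with factor k = 3:
[[1, 3], [0, 1]]
Result: (2, 0) → (2, 0)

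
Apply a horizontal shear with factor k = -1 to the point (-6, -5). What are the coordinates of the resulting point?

Shear matrix for horizontal shear with factor k = -1:
[[1, -1], [0, 1]]
Result: (-6, -5) → (-1, -5)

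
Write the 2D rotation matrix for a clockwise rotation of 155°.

Rotation matrix formula: [[cos θ, -sin θ], [sin θ, cos θ]]
A clockwise rotation by 155° is equivalent to a counterclockwise rotation by -155°.
For θ = -155°:
cos(-155°) = -0.9063
sin(-155°) = -0.4226
Result: [[-0.9063, 0.4226], [-0.4226, -0.9063]]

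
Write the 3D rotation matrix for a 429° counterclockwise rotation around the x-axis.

Rotation matrix for counterclockwise 429° around x-axis:
cos(429°) = 0.3584, sin(429°) = 0.9336
Result: [[1, 0, 0], [0, 0.3584, -0.9336], [0, 0.9336, 0.3584]]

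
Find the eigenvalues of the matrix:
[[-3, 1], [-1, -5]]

Characteristic equation: det(A - λI) = 0
λ² - (trace)λ + (det) = 0
trace = -3 + -5 = -8, det = (-3)(-5) - (1)(-1) = 16
λ² - (-8)λ + (16) = 0
λ = (-8 ± √((-8)² - 4·(16))) / 2 = (-8 ± √0) / 2
Solving: λ = -4, -4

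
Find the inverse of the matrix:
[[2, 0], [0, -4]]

For [[a,b],[c,d]], inverse = (1/det)·[[d,-b],[-c,a]]
det = (2)(-4) - (0)(0) = -8 - 0 = -8
Inverse = (1/-8)·[[-4, 0], [0, 2]]
= [[1/2, 0], [0, -1/4]]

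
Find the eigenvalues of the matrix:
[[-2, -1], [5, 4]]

Characteristic equation: det(A - λI) = 0
λ² - (trace)λ + (det) = 0
trace = -2 + 4 = 2, det = (-2)(4) - (-1)(5) = -3
λ² - (2)λ + (-3) = 0
λ = (2 ± √((2)² - 4·(-3))) / 2 = (2 ± √16) / 2
Solving: λ = -1, 3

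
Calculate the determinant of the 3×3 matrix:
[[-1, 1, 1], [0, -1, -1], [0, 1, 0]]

Expansion along first row:
det = -1·det([[-1,-1],[1,0]]) - 1·det([[0,-1],[0,0]]) + 1·det([[0,-1],[0,1]])
    = -1·(-1·0 - -1·1) - 1·(0·0 - -1·0) + 1·(0·1 - -1·0)
    = -1·1 - 1·0 + 1·0
    = -1 + 0 + 0 = -1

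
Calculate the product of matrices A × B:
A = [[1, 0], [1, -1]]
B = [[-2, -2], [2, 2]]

Matrix multiplication:
C[0][0] = 1×-2 + 0×2 = -2
C[0][1] = 1×-2 + 0×2 = -2
C[1][0] = 1×-2 + -1×2 = -4
C[1][1] = 1×-2 + -1×2 = -4
Result: [[-2, -2], [-4, -4]]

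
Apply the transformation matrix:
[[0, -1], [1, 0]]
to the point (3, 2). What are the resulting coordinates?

Matrix multiplication:
[[0, -1], [1, 0]] × [3, 2]ᵀ
= [(0)(3) + (-1)(2), (1)(3) + (0)(2)]ᵀ
= [-2, 3]ᵀ
Result: (-2, 3)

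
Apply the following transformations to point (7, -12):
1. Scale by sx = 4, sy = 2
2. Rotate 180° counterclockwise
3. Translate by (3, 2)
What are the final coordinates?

Step 1: Scale → (28, -24)
Step 2: Rotate 180° → (-28, 24)
Step 3: Translate → (-25, 26)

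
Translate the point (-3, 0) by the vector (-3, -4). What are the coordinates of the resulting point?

Translation by (-3, -4) (homogeneous matrix [[1, 0, -3], [0, 1, -4], [0, 0, 1]]):
x' = -3 + -3 = -6
y' = 0 + -4 = -4
Result: (-6, -4)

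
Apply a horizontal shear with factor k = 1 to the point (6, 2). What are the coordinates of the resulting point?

Shear matrix for horizontal shear with factor k = 1:
[[1, 1], [0, 1]]
Result: (6, 2) → (8, 2)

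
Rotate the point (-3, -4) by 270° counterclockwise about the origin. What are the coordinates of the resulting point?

Rotation matrix for 270°: [[cos 270°, -sin 270°], [sin 270°, cos 270°]] = [[0, 1], [-1, 0]]
[[0, 1], [-1, 0]] × [-3, -4]ᵀ = [-4, 3]ᵀ
Result: (-4, 3)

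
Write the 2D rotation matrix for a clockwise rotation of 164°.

Rotation matrix formula: [[cos θ, -sin θ], [sin θ, cos θ]]
A clockwise rotation by 164° is equivalent to a counterclockwise rotation by -164°.
For θ = -164°:
cos(-164°) = -0.9613
sin(-164°) = -0.2756
Result: [[-0.9613, 0.2756], [-0.2756, -0.9613]]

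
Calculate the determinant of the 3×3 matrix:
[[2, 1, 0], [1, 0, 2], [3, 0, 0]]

Expansion along first row:
det = 2·det([[0,2],[0,0]]) - 1·det([[1,2],[3,0]]) + 0·det([[1,0],[3,0]])
    = 2·(0·0 - 2·0) - 1·(1·0 - 2·3) + 0·(1·0 - 0·3)
    = 2·0 - 1·-6 + 0·0
    = 0 + 6 + 0 = 6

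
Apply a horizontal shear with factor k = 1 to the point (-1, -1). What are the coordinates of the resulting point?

Shear matrix for horizontal shear with factor k = 1:
[[1, 1], [0, 1]]
Result: (-1, -1) → (-2, -1)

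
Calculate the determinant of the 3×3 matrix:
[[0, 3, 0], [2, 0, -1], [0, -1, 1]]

Expansion along first row:
det = 0·det([[0,-1],[-1,1]]) - 3·det([[2,-1],[0,1]]) + 0·det([[2,0],[0,-1]])
    = 0·(0·1 - -1·-1) - 3·(2·1 - -1·0) + 0·(2·-1 - 0·0)
    = 0·-1 - 3·2 + 0·-2
    = 0 + -6 + 0 = -6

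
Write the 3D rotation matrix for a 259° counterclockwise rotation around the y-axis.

Rotation matrix for counterclockwise 259° around y-axis:
cos(259°) = -0.1908, sin(259°) = -0.9816
Result: [[-0.1908, 0, -0.9816], [0, 1, 0], [0.9816, 0, -0.1908]]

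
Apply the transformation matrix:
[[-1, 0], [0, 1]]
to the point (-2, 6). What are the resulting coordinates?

Matrix multiplication:
[[-1, 0], [0, 1]] × [-2, 6]ᵀ
= [(-1)(-2) + (0)(6), (0)(-2) + (1)(6)]ᵀ
= [2, 6]ᵀ
Result: (2, 6)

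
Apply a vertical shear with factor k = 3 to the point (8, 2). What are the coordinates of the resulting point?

Shear matrix for vertical shear with factor k = 3:
[[1, 0], [3, 1]]
Result: (8, 2) → (8, 26)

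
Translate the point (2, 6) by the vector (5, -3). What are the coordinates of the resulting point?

Translation by (5, -3) (homogeneous matrix [[1, 0, 5], [0, 1, -3], [0, 0, 1]]):
x' = 2 + 5 = 7
y' = 6 + -3 = 3
Result: (7, 3)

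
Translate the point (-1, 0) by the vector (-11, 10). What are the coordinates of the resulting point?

Translation by (-11, 10) (homogeneous matrix [[1, 0, -11], [0, 1, 10], [0, 0, 1]]):
x' = -1 + -11 = -12
y' = 0 + 10 = 10
Result: (-12, 10)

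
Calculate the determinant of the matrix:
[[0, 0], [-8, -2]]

For a 2×2 matrix [[a, b], [c, d]], det = ad - bc
det = (0)(-2) - (0)(-8) = 0 - 0 = 0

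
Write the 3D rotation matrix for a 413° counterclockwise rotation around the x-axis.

Rotation matrix for counterclockwise 413° around x-axis:
cos(413°) = 0.6018, sin(413°) = 0.7986
Result: [[1, 0, 0], [0, 0.6018, -0.7986], [0, 0.7986, 0.6018]]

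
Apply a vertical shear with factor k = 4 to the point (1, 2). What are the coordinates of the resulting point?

Shear matrix for vertical shear with factor k = 4:
[[1, 0], [4, 1]]
Result: (1, 2) → (1, 6)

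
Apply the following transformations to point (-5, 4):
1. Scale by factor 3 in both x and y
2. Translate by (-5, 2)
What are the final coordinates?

Step 1: Scale (-5, 4) by 3 → (-15, 12)
Step 2: Translate by (-5, 2) → (-20, 14)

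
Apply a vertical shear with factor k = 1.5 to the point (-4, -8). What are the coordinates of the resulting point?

Shear matrix for vertical shear with factor k = 1.5:
[[1, 0], [1.50, 1]]
Result: (-4, -8) → (-4, -14)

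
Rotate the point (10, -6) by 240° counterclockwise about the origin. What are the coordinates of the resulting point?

Rotation matrix for 240°: [[cos 240°, -sin 240°], [sin 240°, cos 240°]] ≈ [[-0.500000, 0.866025], [-0.866025, -0.500000]]
[[-0.500000, 0.866025], [-0.866025, -0.500000]] × [10, -6]ᵀ ≈ [-10.1962, -5.6603]ᵀ
Result: (-10.1962, -5.6603)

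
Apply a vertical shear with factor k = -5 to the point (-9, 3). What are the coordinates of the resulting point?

Shear matrix for vertical shear with factor k = -5:
[[1, 0], [-5, 1]]
Result: (-9, 3) → (-9, 48)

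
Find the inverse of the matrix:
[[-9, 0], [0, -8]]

For [[a,b],[c,d]], inverse = (1/det)·[[d,-b],[-c,a]]
det = (-9)(-8) - (0)(0) = 72 - 0 = 72
Inverse = (1/72)·[[-8, 0], [0, -9]]
= [[-1/9, 0], [0, -1/8]]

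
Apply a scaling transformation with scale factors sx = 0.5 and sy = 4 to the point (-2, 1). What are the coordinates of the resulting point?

Scaling matrix:
[[0.50, 0], [0, 4]]
Result: (-2 × 0.5, 1 × 4) = (-1, 4)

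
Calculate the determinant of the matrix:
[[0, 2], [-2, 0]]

For a 2×2 matrix [[a, b], [c, d]], det = ad - bc
det = (0)(0) - (2)(-2) = 0 - -4 = 4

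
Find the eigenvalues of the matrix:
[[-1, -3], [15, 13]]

Characteristic equation: det(A - λI) = 0
λ² - (trace)λ + (det) = 0
trace = -1 + 13 = 12, det = (-1)(13) - (-3)(15) = 32
λ² - (12)λ + (32) = 0
λ = (12 ± √((12)² - 4·(32))) / 2 = (12 ± √16) / 2
Solving: λ = 4, 8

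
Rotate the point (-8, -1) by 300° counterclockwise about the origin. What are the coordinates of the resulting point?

Rotation matrix for 300°: [[cos 300°, -sin 300°], [sin 300°, cos 300°]] ≈ [[0.500000, 0.866025], [-0.866025, 0.500000]]
[[0.500000, 0.866025], [-0.866025, 0.500000]] × [-8, -1]ᵀ ≈ [-4.8660, 6.4282]ᵀ
Result: (-4.8660, 6.4282)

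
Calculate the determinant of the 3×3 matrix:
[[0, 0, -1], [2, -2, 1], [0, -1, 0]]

Expansion along first row:
det = 0·det([[-2,1],[-1,0]]) - 0·det([[2,1],[0,0]]) + -1·det([[2,-2],[0,-1]])
    = 0·(-2·0 - 1·-1) - 0·(2·0 - 1·0) + -1·(2·-1 - -2·0)
    = 0·1 - 0·0 + -1·-2
    = 0 + 0 + 2 = 2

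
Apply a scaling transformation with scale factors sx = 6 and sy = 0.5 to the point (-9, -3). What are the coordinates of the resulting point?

Scaling matrix:
[[6, 0], [0, 0.50]]
Result: (-9 × 6, -3 × 0.5) = (-54, -1.5)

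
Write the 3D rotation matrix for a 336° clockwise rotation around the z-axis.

Rotation matrix for clockwise 336° around z-axis:
A clockwise rotation by 336° is a counterclockwise rotation by -336°.
cos(-336°) = 0.9135, sin(-336°) = 0.4067
Result: [[0.9135, -0.4067, 0], [0.4067, 0.9135, 0], [0, 0, 1]]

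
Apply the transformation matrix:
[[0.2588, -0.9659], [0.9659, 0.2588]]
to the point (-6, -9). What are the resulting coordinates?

Matrix multiplication:
[[0.2588, -0.9659], [0.9659, 0.2588]] × [-6, -9]ᵀ
= [(0.2588)(-6) + (-0.9659)(-9), (0.9659)(-6) + (0.2588)(-9)]ᵀ
= [7.1403, -8.1246]ᵀ
Result: (7.1403, -8.1246)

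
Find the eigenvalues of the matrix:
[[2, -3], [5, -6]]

Characteristic equation: det(A - λI) = 0
λ² - (trace)λ + (det) = 0
trace = 2 + -6 = -4, det = (2)(-6) - (-3)(5) = 3
λ² - (-4)λ + (3) = 0
λ = (-4 ± √((-4)² - 4·(3))) / 2 = (-4 ± √4) / 2
Solving: λ = -3, -1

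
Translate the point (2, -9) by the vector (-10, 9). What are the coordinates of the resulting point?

Translation by (-10, 9) (homogeneous matrix [[1, 0, -10], [0, 1, 9], [0, 0, 1]]):
x' = 2 + -10 = -8
y' = -9 + 9 = 0
Result: (-8, 0)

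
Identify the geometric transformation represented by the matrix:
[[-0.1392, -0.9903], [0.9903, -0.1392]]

This matrix represents: rotation by 98° counterclockwise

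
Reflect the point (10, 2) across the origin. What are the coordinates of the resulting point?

Reflection across origin: (10, 2) → (-10, -2)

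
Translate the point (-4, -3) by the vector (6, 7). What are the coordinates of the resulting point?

Translation by (6, 7) (homogeneous matrix [[1, 0, 6], [0, 1, 7], [0, 0, 1]]):
x' = -4 + 6 = 2
y' = -3 + 7 = 4
Result: (2, 4)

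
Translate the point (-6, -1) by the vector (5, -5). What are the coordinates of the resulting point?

Translation by (5, -5) (homogeneous matrix [[1, 0, 5], [0, 1, -5], [0, 0, 1]]):
x' = -6 + 5 = -1
y' = -1 + -5 = -6
Result: (-1, -6)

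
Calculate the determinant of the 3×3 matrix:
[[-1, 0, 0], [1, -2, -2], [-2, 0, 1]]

Expansion along first row:
det = -1·det([[-2,-2],[0,1]]) - 0·det([[1,-2],[-2,1]]) + 0·det([[1,-2],[-2,0]])
    = -1·(-2·1 - -2·0) - 0·(1·1 - -2·-2) + 0·(1·0 - -2·-2)
    = -1·-2 - 0·-3 + 0·-4
    = 2 + 0 + 0 = 2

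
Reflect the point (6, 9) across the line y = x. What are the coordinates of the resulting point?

Reflection across line y = x: (6, 9) → (9, 6)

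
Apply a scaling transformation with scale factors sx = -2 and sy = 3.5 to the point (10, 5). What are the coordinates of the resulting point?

Scaling matrix:
[[-2, 0], [0, 3.50]]
Result: (10 × -2, 5 × 3.5) = (-20, 17.5)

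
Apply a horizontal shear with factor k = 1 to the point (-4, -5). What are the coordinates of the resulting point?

Shear matrix for horizontal shear with factor k = 1:
[[1, 1], [0, 1]]
Result: (-4, -5) → (-9, -5)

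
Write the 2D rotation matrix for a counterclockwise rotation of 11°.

Rotation matrix formula: [[cos θ, -sin θ], [sin θ, cos θ]]
For θ = 11°:
cos(11°) = 0.9816
sin(11°) = 0.1908
Result: [[0.9816, -0.1908], [0.1908, 0.9816]]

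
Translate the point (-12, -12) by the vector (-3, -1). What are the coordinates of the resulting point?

Translation by (-3, -1) (homogeneous matrix [[1, 0, -3], [0, 1, -1], [0, 0, 1]]):
x' = -12 + -3 = -15
y' = -12 + -1 = -13
Result: (-15, -13)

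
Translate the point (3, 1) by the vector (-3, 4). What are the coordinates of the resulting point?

Translation by (-3, 4) (homogeneous matrix [[1, 0, -3], [0, 1, 4], [0, 0, 1]]):
x' = 3 + -3 = 0
y' = 1 + 4 = 5
Result: (0, 5)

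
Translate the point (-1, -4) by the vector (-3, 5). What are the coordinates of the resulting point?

Translation by (-3, 5) (homogeneous matrix [[1, 0, -3], [0, 1, 5], [0, 0, 1]]):
x' = -1 + -3 = -4
y' = -4 + 5 = 1
Result: (-4, 1)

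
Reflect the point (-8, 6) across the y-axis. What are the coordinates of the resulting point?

Reflection across y-axis: (-8, 6) → (8, 6)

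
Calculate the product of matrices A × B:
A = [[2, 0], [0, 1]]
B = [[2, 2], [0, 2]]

Matrix multiplication:
C[0][0] = 2×2 + 0×0 = 4
C[0][1] = 2×2 + 0×2 = 4
C[1][0] = 0×2 + 1×0 = 0
C[1][1] = 0×2 + 1×2 = 2
Result: [[4, 4], [0, 2]]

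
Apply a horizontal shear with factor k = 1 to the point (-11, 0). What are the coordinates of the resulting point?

Shear matrix for horizontal shear with factor k = 1:
[[1, 1], [0, 1]]
Result: (-11, 0) → (-11, 0)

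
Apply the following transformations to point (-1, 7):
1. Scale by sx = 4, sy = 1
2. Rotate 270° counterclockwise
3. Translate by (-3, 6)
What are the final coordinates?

Step 1: Scale → (-4, 7)
Step 2: Rotate 270° → (7, 4)
Step 3: Translate → (4, 10)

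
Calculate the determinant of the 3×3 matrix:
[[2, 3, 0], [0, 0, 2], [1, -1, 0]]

Expansion along first row:
det = 2·det([[0,2],[-1,0]]) - 3·det([[0,2],[1,0]]) + 0·det([[0,0],[1,-1]])
    = 2·(0·0 - 2·-1) - 3·(0·0 - 2·1) + 0·(0·-1 - 0·1)
    = 2·2 - 3·-2 + 0·0
    = 4 + 6 + 0 = 10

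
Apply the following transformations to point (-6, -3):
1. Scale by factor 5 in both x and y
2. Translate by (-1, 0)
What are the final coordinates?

Step 1: Scale (-6, -3) by 5 → (-30, -15)
Step 2: Translate by (-1, 0) → (-31, -15)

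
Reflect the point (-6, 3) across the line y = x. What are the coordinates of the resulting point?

Reflection across line y = x: (-6, 3) → (3, -6)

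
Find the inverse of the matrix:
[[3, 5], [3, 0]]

For [[a,b],[c,d]], inverse = (1/det)·[[d,-b],[-c,a]]
det = (3)(0) - (5)(3) = 0 - 15 = -15
Inverse = (1/-15)·[[0, -5], [-3, 3]]
= [[0, 1/3], [1/5, -1/5]]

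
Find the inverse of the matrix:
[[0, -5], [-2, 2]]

For [[a,b],[c,d]], inverse = (1/det)·[[d,-b],[-c,a]]
det = (0)(2) - (-5)(-2) = 0 - 10 = -10
Inverse = (1/-10)·[[2, 5], [2, 0]]
= [[-1/5, -1/2], [-1/5, 0]]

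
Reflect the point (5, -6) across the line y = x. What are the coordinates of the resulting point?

Reflection across line y = x: (5, -6) → (-6, 5)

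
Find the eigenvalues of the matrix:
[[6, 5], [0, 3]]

Characteristic equation: det(A - λI) = 0
λ² - (trace)λ + (det) = 0
trace = 6 + 3 = 9, det = (6)(3) - (5)(0) = 18
λ² - (9)λ + (18) = 0
λ = (9 ± √((9)² - 4·(18))) / 2 = (9 ± √9) / 2
Solving: λ = 3, 6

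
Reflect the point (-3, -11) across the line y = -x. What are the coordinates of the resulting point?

Reflection across line y = -x: (-3, -11) → (11, 3)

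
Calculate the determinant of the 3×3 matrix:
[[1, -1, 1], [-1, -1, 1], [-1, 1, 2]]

Expansion along first row:
det = 1·det([[-1,1],[1,2]]) - -1·det([[-1,1],[-1,2]]) + 1·det([[-1,-1],[-1,1]])
    = 1·(-1·2 - 1·1) - -1·(-1·2 - 1·-1) + 1·(-1·1 - -1·-1)
    = 1·-3 - -1·-1 + 1·-2
    = -3 + -1 + -2 = -6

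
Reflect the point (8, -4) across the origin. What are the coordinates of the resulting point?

Reflection across origin: (8, -4) → (-8, 4)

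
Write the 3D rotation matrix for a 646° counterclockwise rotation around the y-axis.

Rotation matrix for counterclockwise 646° around y-axis:
cos(646°) = 0.2756, sin(646°) = -0.9613
Result: [[0.2756, 0, -0.9613], [0, 1, 0], [0.9613, 0, 0.2756]]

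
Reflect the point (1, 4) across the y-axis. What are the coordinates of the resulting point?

Reflection across y-axis: (1, 4) → (-1, 4)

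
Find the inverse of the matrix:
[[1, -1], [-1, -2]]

For [[a,b],[c,d]], inverse = (1/det)·[[d,-b],[-c,a]]
det = (1)(-2) - (-1)(-1) = -2 - 1 = -3
Inverse = (1/-3)·[[-2, 1], [1, 1]]
= [[2/3, -1/3], [-1/3, -1/3]]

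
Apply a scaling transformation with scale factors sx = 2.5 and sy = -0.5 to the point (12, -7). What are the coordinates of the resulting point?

Scaling matrix:
[[2.50, 0], [0, -0.50]]
Result: (12 × 2.5, -7 × -0.5) = (30, 3.5)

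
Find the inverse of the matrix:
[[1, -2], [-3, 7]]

For [[a,b],[c,d]], inverse = (1/det)·[[d,-b],[-c,a]]
det = (1)(7) - (-2)(-3) = 7 - 6 = 1
Inverse = [[7, 2], [3, 1]]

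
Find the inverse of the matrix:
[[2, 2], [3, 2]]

For [[a,b],[c,d]], inverse = (1/det)·[[d,-b],[-c,a]]
det = (2)(2) - (2)(3) = 4 - 6 = -2
Inverse = (1/-2)·[[2, -2], [-3, 2]]
= [[-1, 1], [3/2, -1]]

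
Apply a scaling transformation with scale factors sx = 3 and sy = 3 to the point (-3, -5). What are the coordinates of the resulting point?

Scaling matrix:
[[3, 0], [0, 3]]
Result: (-3 × 3, -5 × 3) = (-9, -15)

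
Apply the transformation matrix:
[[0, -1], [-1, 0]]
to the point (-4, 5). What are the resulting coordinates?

Matrix multiplication:
[[0, -1], [-1, 0]] × [-4, 5]ᵀ
= [(0)(-4) + (-1)(5), (-1)(-4) + (0)(5)]ᵀ
= [-5, 4]ᵀ
Result: (-5, 4)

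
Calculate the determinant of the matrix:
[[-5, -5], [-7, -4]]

For a 2×2 matrix [[a, b], [c, d]], det = ad - bc
det = (-5)(-4) - (-5)(-7) = 20 - 35 = -15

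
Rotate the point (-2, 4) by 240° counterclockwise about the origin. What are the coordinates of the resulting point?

Rotation matrix for 240°: [[cos 240°, -sin 240°], [sin 240°, cos 240°]] ≈ [[-0.500000, 0.866025], [-0.866025, -0.500000]]
[[-0.500000, 0.866025], [-0.866025, -0.500000]] × [-2, 4]ᵀ ≈ [4.4641, -0.2679]ᵀ
Result: (4.4641, -0.2679)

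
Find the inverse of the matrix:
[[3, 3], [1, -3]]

For [[a,b],[c,d]], inverse = (1/det)·[[d,-b],[-c,a]]
det = (3)(-3) - (3)(1) = -9 - 3 = -12
Inverse = (1/-12)·[[-3, -3], [-1, 3]]
= [[1/4, 1/4], [1/12, -1/4]]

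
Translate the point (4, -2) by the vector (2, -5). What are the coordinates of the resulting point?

Translation by (2, -5) (homogeneous matrix [[1, 0, 2], [0, 1, -5], [0, 0, 1]]):
x' = 4 + 2 = 6
y' = -2 + -5 = -7
Result: (6, -7)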